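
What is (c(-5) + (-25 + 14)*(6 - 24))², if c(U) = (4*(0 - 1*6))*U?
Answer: 101124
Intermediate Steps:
c(U) = -24*U (c(U) = (4*(0 - 6))*U = (4*(-6))*U = -24*U)
(c(-5) + (-25 + 14)*(6 - 24))² = (-24*(-5) + (-25 + 14)*(6 - 24))² = (120 - 11*(-18))² = (120 + 198)² = 318² = 101124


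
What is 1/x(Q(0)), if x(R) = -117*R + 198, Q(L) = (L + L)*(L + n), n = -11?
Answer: 1/198 ≈ 0.0050505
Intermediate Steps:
Q(L) = 2*L*(-11 + L) (Q(L) = (L + L)*(L - 11) = (2*L)*(-11 + L) = 2*L*(-11 + L))
x(R) = 198 - 117*R
1/x(Q(0)) = 1/(198 - 234*0*(-11 + 0)) = 1/(198 - 234*0*(-11)) = 1/(198 - 117*0) = 1/(198 + 0) = 1/198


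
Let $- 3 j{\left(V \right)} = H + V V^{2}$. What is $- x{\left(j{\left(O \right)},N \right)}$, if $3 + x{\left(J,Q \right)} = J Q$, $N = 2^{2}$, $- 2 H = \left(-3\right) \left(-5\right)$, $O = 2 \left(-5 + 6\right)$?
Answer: $\frac{11}{3} \approx 3.6667$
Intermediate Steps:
$O = 2$ ($O = 2 \cdot 1 = 2$)
$H = - \frac{15}{2}$ ($H = - \frac{\left(-3\right) \left(-5\right)}{2} = \left(- \frac{1}{2}\right) 15 = - \frac{15}{2} \approx -7.5$)
$N = 4$
$j{\left(V \right)} = \frac{5}{2} - \frac{V^{3}}{3}$ ($j{\left(V \right)} = - \frac{- \frac{15}{2} + V V^{2}}{3} = - \frac{- \frac{15}{2} + V^{3}}{3} = \frac{5}{2} - \frac{V^{3}}{3}$)
$x{\left(J,Q \right)} = -3 + J Q$
$- x{\left(j{\left(O \right)},N \right)} = - (-3 + \left(\frac{5}{2} - \frac{2^{3}}{3}\right) 4) = - (-3 + \left(\frac{5}{2} - \frac{8}{3}\right) 4) = - (-3 - \frac{2}{3}) = \left(-1\right) \left(- \frac{11}{3}\right) = \frac{11}{3}$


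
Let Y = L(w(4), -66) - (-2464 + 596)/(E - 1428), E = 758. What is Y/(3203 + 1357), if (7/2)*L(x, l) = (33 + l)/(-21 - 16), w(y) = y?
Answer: -54949/98912100 ≈ -0.00055553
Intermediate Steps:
L(x, l) = -66/259 - 2*l/259 (L(x, l) = 2*((33 + l)/(-21 - 16))/7 = 2*((33 + l)/(-37))/7 = 2*((33 + l)*(-1/37))/7 = 2*(-33/37 - l/37)/7 = -66/259 - 2*l/259)
Y = -219796/86765 (Y = (-66/259 - 2/259*(-66)) - (-2464 + 596)/(758 - 1428) = (-66/259 + 132/259) - (-1868)/(-670) = 66/259 - (-1868)*(-1)/670 = 66/259 - 1*934/335 = 66/259 - 934/335 = -219796/86765 ≈ -2.5332)
Y/(3203 + 1357) = -219796/(86765*(3203 + 1357)) = -219796/86765/4560 = -219796/86765*1/4560 = -54949/98912100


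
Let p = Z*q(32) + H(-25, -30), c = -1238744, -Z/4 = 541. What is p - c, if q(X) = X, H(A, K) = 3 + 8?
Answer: 1169507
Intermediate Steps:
Z = -2164 (Z = -4*541 = -2164)
H(A, K) = 11
p = -69237 (p = -2164*32 + 11 = -69248 + 11 = -69237)
p - c = -69237 - 1*(-1238744) = -69237 + 1238744 = 1169507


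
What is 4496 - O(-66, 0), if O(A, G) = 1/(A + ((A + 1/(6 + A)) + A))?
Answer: 53417036/11881 ≈ 4496.0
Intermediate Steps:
O(A, G) = 1/(1/(6 + A) + 3*A) (O(A, G) = 1/(A + (1/(6 + A) + 2*A)) = 1/(1/(6 + A) + 3*A))
4496 - O(-66, 0) = 4496 - (6 - 66)/(1 + 3*(-66)² + 18*(-66)) = 4496 - (-60)/(1 + 3*4356 - 1188) = 4496 - (-60)/(1 + 13068 - 1188) = 4496 - (-60)/11881 = 4496 - 1*(-60/11881) = 4496 + 60/11881 = 53417036/11881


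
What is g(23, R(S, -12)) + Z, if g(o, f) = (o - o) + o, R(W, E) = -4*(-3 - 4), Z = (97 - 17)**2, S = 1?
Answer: 6423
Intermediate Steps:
Z = 6400 (Z = 80**2 = 6400)
R(W, E) = 28 (R(W, E) = -4*(-7) = 28)
g(o, f) = o (g(o, f) = 0 + o = o)
g(23, R(S, -12)) + Z = 23 + 6400 = 6423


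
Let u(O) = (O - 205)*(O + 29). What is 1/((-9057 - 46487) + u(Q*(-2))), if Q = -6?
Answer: -1/63457 ≈ -1.5759e-5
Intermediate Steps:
u(O) = (-205 + O)*(29 + O)
1/((-9057 - 46487) + u(Q*(-2))) = 1/((-9057 - 46487) + (-5945 + (-6*(-2))**2 - (-1056)*(-2))) = 1/(-55544 + (-5945 + 12**2 - 176*12)) = 1/(-55544 + (-5945 + 144 - 2112)) = 1/(-55544 - 7913) = 1/(-63457) = -1/63457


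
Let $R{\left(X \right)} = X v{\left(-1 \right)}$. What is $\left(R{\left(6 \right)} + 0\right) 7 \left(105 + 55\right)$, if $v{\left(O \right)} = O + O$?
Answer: $-13440$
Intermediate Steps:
$v{\left(O \right)} = 2 O$
$R{\left(X \right)} = - 2 X$ ($R{\left(X \right)} = X 2 \left(-1\right) = X \left(-2\right) = - 2 X$)
$\left(R{\left(6 \right)} + 0\right) 7 \left(105 + 55\right) = \left(\left(-2\right) 6 + 0\right) 7 \left(105 + 55\right) = \left(-12 + 0\right) 7 \cdot 160 = \left(-12\right) 7 \cdot 160 = \left(-84\right) 160 = -13440$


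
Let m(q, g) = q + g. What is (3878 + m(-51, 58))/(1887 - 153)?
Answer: 1295/578 ≈ 2.2405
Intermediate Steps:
m(q, g) = g + q
(3878 + m(-51, 58))/(1887 - 153) = (3878 + (58 - 51))/(1887 - 153) = (3878 + 7)/1734 = 3885*(1/1734) = 1295/578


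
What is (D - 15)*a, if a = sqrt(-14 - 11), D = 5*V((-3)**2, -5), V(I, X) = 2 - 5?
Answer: -150*I ≈ -150.0*I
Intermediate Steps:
V(I, X) = -3
D = -15 (D = 5*(-3) = -15)
a = 5*I (a = sqrt(-25) = 5*I ≈ 5.0*I)
(D - 15)*a = (-15 - 15)*(5*I) = -150*I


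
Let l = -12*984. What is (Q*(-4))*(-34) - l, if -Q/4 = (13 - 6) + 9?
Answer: 3104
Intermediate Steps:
l = -11808
Q = -64 (Q = -4*((13 - 6) + 9) = -4*(7 + 9) = -4*16 = -64)
(Q*(-4))*(-34) - l = -64*(-4)*(-34) - 1*(-11808) = 256*(-34) + 11808 = -8704 + 11808 = 3104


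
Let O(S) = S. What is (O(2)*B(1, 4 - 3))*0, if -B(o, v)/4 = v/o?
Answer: 0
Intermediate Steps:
B(o, v) = -4*v/o
(O(2)*B(1, 4 - 3))*0 = (2*(-4*(4 - 3)/1))*0 = (2*(-4*1*1))*0 = (2*(-4))*0 = -8*0 = 0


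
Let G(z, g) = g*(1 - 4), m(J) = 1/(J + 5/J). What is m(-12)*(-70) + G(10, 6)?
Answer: -1842/149 ≈ -12.362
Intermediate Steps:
G(z, g) = -3*g (G(z, g) = g*(-3) = -3*g)
m(-12)*(-70) + G(10, 6) = -12/(5 + (-12)²)*(-70) - 3*6 = -12/(5 + 144)*(-70) - 18 = -12/149*(-70) - 18 = 840/149 - 18 = -1842/149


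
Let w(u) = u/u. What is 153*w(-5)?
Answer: 153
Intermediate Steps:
w(u) = 1
153*w(-5) = 153*1 = 153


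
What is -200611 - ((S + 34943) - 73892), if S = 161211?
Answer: -322873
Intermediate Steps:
-200611 - ((S + 34943) - 73892) = -200611 - ((161211 + 34943) - 73892) = -200611 - (196154 - 73892) = -200611 - 1*122262 = -200611 - 122262 = -322873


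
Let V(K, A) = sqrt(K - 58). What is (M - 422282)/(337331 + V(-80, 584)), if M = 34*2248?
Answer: -116665926350/113792203699 + 345850*I*sqrt(138)/113792203699 ≈ -1.0253 + 3.5704e-5*I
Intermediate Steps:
M = 76432
V(K, A) = sqrt(-58 + K)
(M - 422282)/(337331 + V(-80, 584)) = (76432 - 422282)/(337331 + sqrt(-58 - 80)) = -345850/(337331 + sqrt(-138)) = -345850/(337331 + I*sqrt(138))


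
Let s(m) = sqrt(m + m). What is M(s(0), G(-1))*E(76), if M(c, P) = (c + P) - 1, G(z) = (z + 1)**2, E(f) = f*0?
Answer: 0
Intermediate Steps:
E(f) = 0
s(m) = sqrt(2)*sqrt(m) (s(m) = sqrt(2*m) = sqrt(2)*sqrt(m))
G(z) = (1 + z)**2
M(c, P) = -1 + P + c (M(c, P) = (P + c) - 1 = -1 + P + c)
M(s(0), G(-1))*E(76) = (-1 + (1 - 1)**2 + sqrt(2)*sqrt(0))*0 = (-1 + 0**2 + sqrt(2)*0)*0 = (-1 + 0 + 0)*0 = -1*0 = 0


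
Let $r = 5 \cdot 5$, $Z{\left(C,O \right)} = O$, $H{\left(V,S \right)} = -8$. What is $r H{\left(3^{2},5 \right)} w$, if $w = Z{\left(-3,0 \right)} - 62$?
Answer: $12400$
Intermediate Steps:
$r = 25$
$w = -62$ ($w = 0 - 62 = -62$)
$r H{\left(3^{2},5 \right)} w = 25 \left(-8\right) \left(-62\right) = \left(-200\right) \left(-62\right) = 12400$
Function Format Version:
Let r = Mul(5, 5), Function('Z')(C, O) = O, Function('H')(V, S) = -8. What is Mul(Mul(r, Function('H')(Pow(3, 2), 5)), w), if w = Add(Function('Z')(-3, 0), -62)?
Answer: 12400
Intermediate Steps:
r = 25
w = -62 (w = Add(0, -62) = -62)
Mul(Mul(r, Function('H')(Pow(3, 2), 5)), w) = Mul(Mul(25, -8), -62) = Mul(-200, -62) = 12400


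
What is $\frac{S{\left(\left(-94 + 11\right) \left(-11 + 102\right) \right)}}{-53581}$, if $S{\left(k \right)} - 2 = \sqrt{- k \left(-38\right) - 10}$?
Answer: $- \frac{2}{53581} - \frac{4 i \sqrt{17939}}{53581} \approx -3.7327 \cdot 10^{-5} - 0.0099988 i$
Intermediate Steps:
$S{\left(k \right)} = 2 + \sqrt{-10 + 38 k}$ ($S{\left(k \right)} = 2 + \sqrt{- k \left(-38\right) - 10} = 2 + \sqrt{- \left(-38\right) k - 10} = 2 + \sqrt{38 k - 10} = 2 + \sqrt{-10 + 38 k}$)
$\frac{S{\left(\left(-94 + 11\right) \left(-11 + 102\right) \right)}}{-53581} = \frac{2 + \sqrt{-10 + 38 \left(-94 + 11\right) \left(-11 + 102\right)}}{-53581} = \left(2 + \sqrt{-10 + 38 \left(\left(-83\right) 91\right)}\right) \left(- \frac{1}{53581}\right) = \left(2 + \sqrt{-10 + 38 \left(-7553\right)}\right) \left(- \frac{1}{53581}\right) = \left(2 + \sqrt{-10 - 287014}\right) \left(- \frac{1}{53581}\right) = \left(2 + \sqrt{-287024}\right) \left(- \frac{1}{53581}\right) = \left(2 + 4 i \sqrt{17939}\right) \left(- \frac{1}{53581}\right) = - \frac{2}{53581} - \frac{4 i \sqrt{17939}}{53581}$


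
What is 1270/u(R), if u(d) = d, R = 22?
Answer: 635/11 ≈ 57.727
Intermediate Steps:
1270/u(R) = 1270/22 = 1270*(1/22) = 635/11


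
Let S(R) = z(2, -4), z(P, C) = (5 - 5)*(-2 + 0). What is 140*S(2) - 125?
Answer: -125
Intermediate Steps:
z(P, C) = 0 (z(P, C) = 0*(-2) = 0)
S(R) = 0
140*S(2) - 125 = 140*0 - 125 = 0 - 125 = -125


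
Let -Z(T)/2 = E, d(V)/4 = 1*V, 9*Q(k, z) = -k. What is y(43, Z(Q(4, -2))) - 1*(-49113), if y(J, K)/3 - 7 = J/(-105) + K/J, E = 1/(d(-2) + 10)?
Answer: 73944716/1505 ≈ 49133.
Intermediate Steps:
Q(k, z) = -k/9 (Q(k, z) = (-k)/9 = -k/9)
d(V) = 4*V (d(V) = 4*(1*V) = 4*V)
E = ½ (E = 1/(4*(-2) + 10) = 1/(-8 + 10) = 1/2 = ½ ≈ 0.50000)
Z(T) = -1 (Z(T) = -2*½ = -1)
y(J, K) = 21 - J/35 + 3*K/J (y(J, K) = 21 + 3*(J/(-105) + K/J) = 21 + 3*(J*(-1/105) + K/J) = 21 + 3*(-J/105 + K/J) = 21 + (-J/35 + 3*K/J) = 21 - J/35 + 3*K/J)
y(43, Z(Q(4, -2))) - 1*(-49113) = (21 - 1/35*43 + 3*(-1)/43) - 1*(-49113) = (21 - 43/35 + 3*(-1)*(1/43)) + 49113 = (21 - 43/35 - 3/43) + 49113 = 29651/1505 + 49113 = 73944716/1505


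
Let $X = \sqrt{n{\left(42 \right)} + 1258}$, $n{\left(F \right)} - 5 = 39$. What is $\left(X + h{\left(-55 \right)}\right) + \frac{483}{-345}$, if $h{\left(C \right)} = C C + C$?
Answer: $\frac{14843}{5} + \sqrt{1302} \approx 3004.7$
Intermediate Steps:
$n{\left(F \right)} = 44$ ($n{\left(F \right)} = 5 + 39 = 44$)
$h{\left(C \right)} = C + C^{2}$ ($h{\left(C \right)} = C^{2} + C = C + C^{2}$)
$X = \sqrt{1302}$ ($X = \sqrt{44 + 1258} = \sqrt{1302} \approx 36.083$)
$\left(X + h{\left(-55 \right)}\right) + \frac{483}{-345} = \left(\sqrt{1302} - 55 \left(1 - 55\right)\right) + \frac{483}{-345} = \left(\sqrt{1302} - -2970\right) + 483 \left(- \frac{1}{345}\right) = \left(\sqrt{1302} + 2970\right) - \frac{7}{5} = \left(2970 + \sqrt{1302}\right) - \frac{7}{5} = \frac{14843}{5} + \sqrt{1302}$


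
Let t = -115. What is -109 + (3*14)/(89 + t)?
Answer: -1438/13 ≈ -110.62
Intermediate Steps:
-109 + (3*14)/(89 + t) = -109 + (3*14)/(89 - 115) = -109 + 42/(-26) = -109 - 1/26*42 = -109 - 21/13 = -1438/13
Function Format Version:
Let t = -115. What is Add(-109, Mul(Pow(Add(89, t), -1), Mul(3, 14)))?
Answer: Rational(-1438, 13) ≈ -110.62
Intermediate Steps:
Add(-109, Mul(Pow(Add(89, t), -1), Mul(3, 14))) = Add(-109, Mul(Pow(Add(89, -115), -1), Mul(3, 14))) = Add(-109, Mul(Pow(-26, -1), 42)) = Add(-109, Mul(Rational(-1, 26), 42)) = Add(-109, Rational(-21, 13)) = Rational(-1438, 13)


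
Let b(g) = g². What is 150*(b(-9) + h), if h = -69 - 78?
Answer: -9900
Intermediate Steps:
h = -147
150*(b(-9) + h) = 150*((-9)² - 147) = 150*(81 - 147) = 150*(-66) = -9900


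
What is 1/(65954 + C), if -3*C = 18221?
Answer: 3/179641 ≈ 1.6700e-5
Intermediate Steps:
C = -18221/3 (C = -⅓*18221 = -18221/3 ≈ -6073.7)
1/(65954 + C) = 1/(65954 - 18221/3) = 1/(179641/3) = 3/179641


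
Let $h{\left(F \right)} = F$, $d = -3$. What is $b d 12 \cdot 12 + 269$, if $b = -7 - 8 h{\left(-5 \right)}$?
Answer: $-13987$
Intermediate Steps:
$b = 33$ ($b = -7 - -40 = -7 + 40 = 33$)
$b d 12 \cdot 12 + 269 = 33 \left(-3\right) 12 \cdot 12 + 269 = 33 \left(\left(-36\right) 12\right) + 269 = 33 \left(-432\right) + 269 = -14256 + 269 = -13987$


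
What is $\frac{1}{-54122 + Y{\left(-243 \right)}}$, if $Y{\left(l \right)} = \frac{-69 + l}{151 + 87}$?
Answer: $- \frac{119}{6440674} \approx -1.8476 \cdot 10^{-5}$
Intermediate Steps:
$Y{\left(l \right)} = - \frac{69}{238} + \frac{l}{238}$ ($Y{\left(l \right)} = \frac{-69 + l}{238} = \left(-69 + l\right) \frac{1}{238} = - \frac{69}{238} + \frac{l}{238}$)
$\frac{1}{-54122 + Y{\left(-243 \right)}} = \frac{1}{-54122 + \left(- \frac{69}{238} + \frac{1}{238} \left(-243\right)\right)} = \frac{1}{-54122 - \frac{156}{119}} = \frac{1}{- \frac{6440674}{119}} = - \frac{119}{6440674}$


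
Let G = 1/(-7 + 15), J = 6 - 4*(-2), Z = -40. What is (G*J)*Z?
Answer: -70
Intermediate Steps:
J = 14 (J = 6 + 8 = 14)
G = 1/8 ≈ 0.12500
(G*J)*Z = ((1/8)*14)*(-40) = (7/4)*(-40) = -70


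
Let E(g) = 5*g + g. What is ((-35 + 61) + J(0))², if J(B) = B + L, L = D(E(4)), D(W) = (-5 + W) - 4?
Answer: 1681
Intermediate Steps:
E(g) = 6*g
D(W) = -9 + W
L = 15 (L = -9 + 6*4 = -9 + 24 = 15)
J(B) = 15 + B (J(B) = B + 15 = 15 + B)
((-35 + 61) + J(0))² = ((-35 + 61) + (15 + 0))² = (26 + 15)² = 41² = 1681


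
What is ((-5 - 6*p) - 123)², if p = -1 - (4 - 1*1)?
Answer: 10816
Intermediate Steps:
p = -4 (p = -1 - (4 - 1) = -1 - 1*3 = -1 - 3 = -4)
((-5 - 6*p) - 123)² = ((-5 - 6*(-4)) - 123)² = ((-5 + 24) - 123)² = (19 - 123)² = (-104)² = 10816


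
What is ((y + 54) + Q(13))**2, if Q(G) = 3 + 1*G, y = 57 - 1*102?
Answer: 625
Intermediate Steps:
y = -45 (y = 57 - 102 = -45)
Q(G) = 3 + G
((y + 54) + Q(13))**2 = ((-45 + 54) + (3 + 13))**2 = (9 + 16)**2 = 25**2 = 625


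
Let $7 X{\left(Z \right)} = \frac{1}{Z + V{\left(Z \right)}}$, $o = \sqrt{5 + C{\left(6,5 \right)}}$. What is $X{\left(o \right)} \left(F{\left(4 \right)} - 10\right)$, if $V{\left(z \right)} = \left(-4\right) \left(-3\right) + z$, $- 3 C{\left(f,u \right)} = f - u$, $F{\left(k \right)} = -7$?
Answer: $- \frac{153}{658} + \frac{17 \sqrt{42}}{1316} \approx -0.14881$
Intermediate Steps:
$C{\left(f,u \right)} = - \frac{f}{3} + \frac{u}{3}$ ($C{\left(f,u \right)} = - \frac{f - u}{3} = - \frac{f}{3} + \frac{u}{3}$)
$V{\left(z \right)} = 12 + z$
$o = \frac{\sqrt{42}}{3}$ ($o = \sqrt{5 + \left(\left(- \frac{1}{3}\right) 6 + \frac{1}{3} \cdot 5\right)} = \sqrt{5 + \left(-2 + \frac{5}{3}\right)} = \sqrt{5 - \frac{1}{3}} = \sqrt{\frac{14}{3}} = \frac{\sqrt{42}}{3} \approx 2.1602$)
$X{\left(Z \right)} = \frac{1}{7 \left(12 + 2 Z\right)}$ ($X{\left(Z \right)} = \frac{1}{7 \left(Z + \left(12 + Z\right)\right)} = \frac{1}{7 \left(12 + 2 Z\right)}$)
$X{\left(o \right)} \left(F{\left(4 \right)} - 10\right) = \frac{1}{14 \left(6 + \frac{\sqrt{42}}{3}\right)} \left(-7 - 10\right) = \frac{1}{14 \left(6 + \frac{\sqrt{42}}{3}\right)} \left(-17\right) = - \frac{17}{14 \left(6 + \frac{\sqrt{42}}{3}\right)}$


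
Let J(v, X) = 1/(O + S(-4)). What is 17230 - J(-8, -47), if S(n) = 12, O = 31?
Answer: 740889/43 ≈ 17230.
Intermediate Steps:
J(v, X) = 1/43 (J(v, X) = 1/(31 + 12) = 1/43)
17230 - J(-8, -47) = 17230 - 1*1/43 = 17230 - 1/43 = 740889/43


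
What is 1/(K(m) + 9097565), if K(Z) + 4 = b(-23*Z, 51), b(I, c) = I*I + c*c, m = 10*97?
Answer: 1/506836262 ≈ 1.9730e-9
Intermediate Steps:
m = 970
b(I, c) = I**2 + c**2
K(Z) = 2597 + 529*Z**2 (K(Z) = -4 + ((-23*Z)**2 + 51**2) = -4 + (529*Z**2 + 2601) = -4 + (2601 + 529*Z**2) = 2597 + 529*Z**2)
1/(K(m) + 9097565) = 1/((2597 + 529*970**2) + 9097565) = 1/((2597 + 529*940900) + 9097565) = 1/((2597 + 497736100) + 9097565) = 1/(497738697 + 9097565) = 1/506836262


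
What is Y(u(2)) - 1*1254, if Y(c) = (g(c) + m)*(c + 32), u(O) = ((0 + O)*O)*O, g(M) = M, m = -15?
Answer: -1534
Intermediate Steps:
u(O) = O³ (u(O) = (O*O)*O = O²*O = O³)
Y(c) = (-15 + c)*(32 + c) (Y(c) = (c - 15)*(c + 32) = (-15 + c)*(32 + c))
Y(u(2)) - 1*1254 = (-480 + (2³)² + 17*2³) - 1*1254 = (-480 + 8² + 17*8) - 1254 = (-480 + 64 + 136) - 1254 = -280 - 1254 = -1534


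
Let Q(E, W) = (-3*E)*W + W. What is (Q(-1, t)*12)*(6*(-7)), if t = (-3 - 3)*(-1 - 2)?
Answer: -36288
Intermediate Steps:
t = 18 (t = -6*(-3) = 18)
Q(E, W) = W - 3*E*W (Q(E, W) = -3*E*W + W = W - 3*E*W)
(Q(-1, t)*12)*(6*(-7)) = ((18*(1 - 3*(-1)))*12)*(6*(-7)) = ((18*(1 + 3))*12)*(-42) = ((18*4)*12)*(-42) = (72*12)*(-42) = 864*(-42) = -36288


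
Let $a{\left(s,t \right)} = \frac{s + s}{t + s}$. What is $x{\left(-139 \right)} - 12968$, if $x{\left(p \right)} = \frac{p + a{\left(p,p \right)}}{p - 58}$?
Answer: $- \frac{2554558}{197} \approx -12967.0$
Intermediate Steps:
$a{\left(s,t \right)} = \frac{2 s}{s + t}$
$x{\left(p \right)} = \frac{1 + p}{-58 + p}$ ($x{\left(p \right)} = \frac{p + \frac{2 p}{p + p}}{p - 58} = \frac{p + \frac{2 p}{2 p}}{-58 + p} = \frac{p + 2 p \frac{1}{2 p}}{-58 + p} = \frac{p + 1}{-58 + p} = \frac{1 + p}{-58 + p}$)
$x{\left(-139 \right)} - 12968 = \frac{1 - 139}{-58 - 139} - 12968 = \frac{1}{-197} \left(-138\right) - 12968 = \left(- \frac{1}{197}\right) \left(-138\right) - 12968 = \frac{138}{197} - 12968 = - \frac{2554558}{197}$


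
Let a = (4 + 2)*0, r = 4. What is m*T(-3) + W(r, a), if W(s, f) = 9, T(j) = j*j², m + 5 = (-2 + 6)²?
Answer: -288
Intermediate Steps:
m = 11 (m = -5 + (-2 + 6)² = -5 + 4² = -5 + 16 = 11)
T(j) = j³
a = 0 (a = 6*0 = 0)
m*T(-3) + W(r, a) = 11*(-3)³ + 9 = 11*(-27) + 9 = -297 + 9 = -288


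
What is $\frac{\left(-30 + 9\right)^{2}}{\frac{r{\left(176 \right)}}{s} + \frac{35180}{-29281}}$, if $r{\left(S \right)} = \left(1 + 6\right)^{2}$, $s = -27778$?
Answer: $- \frac{119565039846}{326221603} \approx -366.51$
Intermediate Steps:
$r{\left(S \right)} = 49$ ($r{\left(S \right)} = 7^{2} = 49$)
$\frac{\left(-30 + 9\right)^{2}}{\frac{r{\left(176 \right)}}{s} + \frac{35180}{-29281}} = \frac{\left(-30 + 9\right)^{2}}{\frac{49}{-27778} + \frac{35180}{-29281}} = \frac{\left(-21\right)^{2}}{49 \left(- \frac{1}{27778}\right) + 35180 \left(- \frac{1}{29281}\right)} = \frac{441}{- \frac{49}{27778} - \frac{35180}{29281}} = \frac{441}{- \frac{978664809}{813367618}} = 441 \left(- \frac{813367618}{978664809}\right) = - \frac{119565039846}{326221603}$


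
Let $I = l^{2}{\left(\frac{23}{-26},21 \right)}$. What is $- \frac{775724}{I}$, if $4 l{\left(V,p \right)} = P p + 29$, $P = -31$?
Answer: $- \frac{3102896}{96721} \approx -32.081$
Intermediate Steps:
$l{\left(V,p \right)} = \frac{29}{4} - \frac{31 p}{4}$ ($l{\left(V,p \right)} = \frac{- 31 p + 29}{4} = \frac{29 - 31 p}{4} = \frac{29}{4} - \frac{31 p}{4}$)
$I = \frac{96721}{4}$ ($I = \left(\frac{29}{4} - \frac{651}{4}\right)^{2} = \left(- \frac{311}{2}\right)^{2} = \frac{96721}{4} \approx 24180.0$)
$- \frac{775724}{I} = - \frac{775724}{\frac{96721}{4}} = \left(-775724\right) \frac{4}{96721} = - \frac{3102896}{96721}$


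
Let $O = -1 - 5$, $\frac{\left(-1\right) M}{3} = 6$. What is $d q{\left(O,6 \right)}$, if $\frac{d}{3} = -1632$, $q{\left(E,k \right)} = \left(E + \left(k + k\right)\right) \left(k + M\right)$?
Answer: $352512$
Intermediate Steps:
$M = -18$ ($M = \left(-3\right) 6 = -18$)
$O = -6$
$q{\left(E,k \right)} = \left(-18 + k\right) \left(E + 2 k\right)$ ($q{\left(E,k \right)} = \left(E + \left(k + k\right)\right) \left(k - 18\right) = \left(E + 2 k\right) \left(-18 + k\right) = \left(-18 + k\right) \left(E + 2 k\right)$)
$d = -4896$ ($d = 3 \left(-1632\right) = -4896$)
$d q{\left(O,6 \right)} = - 4896 \left(\left(-36\right) 6 - -108 + 2 \cdot 6^{2} - 36\right) = - 4896 \left(-216 + 108 + 2 \cdot 36 - 36\right) = - 4896 \left(-216 + 108 + 72 - 36\right) = \left(-4896\right) \left(-72\right) = 352512$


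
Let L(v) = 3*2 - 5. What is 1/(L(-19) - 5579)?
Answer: -1/5578 ≈ -0.00017928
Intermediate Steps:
L(v) = 1 (L(v) = 6 - 5 = 1)
1/(L(-19) - 5579) = 1/(1 - 5579) = 1/(-5578) = -1/5578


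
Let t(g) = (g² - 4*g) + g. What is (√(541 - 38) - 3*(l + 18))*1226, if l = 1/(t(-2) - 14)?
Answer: -130569/2 + 1226*√503 ≈ -37788.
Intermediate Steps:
t(g) = g² - 3*g
l = -¼ (l = 1/(-2*(-3 - 2) - 14) = 1/(-2*(-5) - 14) = 1/(10 - 14) = 1/(-4) = -¼ ≈ -0.25000)
(√(541 - 38) - 3*(l + 18))*1226 = (√(541 - 38) - 3*(-¼ + 18))*1226 = (√503 - 3*71/4)*1226 = (√503 - 213/4)*1226 = (-213/4 + √503)*1226 = -130569/2 + 1226*√503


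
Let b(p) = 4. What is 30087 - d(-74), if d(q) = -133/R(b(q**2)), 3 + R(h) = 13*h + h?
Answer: 1594744/53 ≈ 30090.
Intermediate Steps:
R(h) = -3 + 14*h (R(h) = -3 + (13*h + h) = -3 + 14*h)
d(q) = -133/53 (d(q) = -133/(-3 + 14*4) = -133/(-3 + 56) = -133/53)
30087 - d(-74) = 30087 - 1*(-133/53) = 30087 + 133/53 = 1594744/53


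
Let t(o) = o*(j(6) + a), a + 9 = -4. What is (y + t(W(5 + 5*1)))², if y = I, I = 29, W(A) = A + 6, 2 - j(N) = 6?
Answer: 59049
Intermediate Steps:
j(N) = -4 (j(N) = 2 - 1*6 = 2 - 6 = -4)
a = -13 (a = -9 - 4 = -13)
W(A) = 6 + A
t(o) = -17*o (t(o) = o*(-4 - 13) = o*(-17) = -17*o)
y = 29
(y + t(W(5 + 5*1)))² = (29 - 17*(6 + (5 + 5*1)))² = (29 - 17*(6 + (5 + 5)))² = (29 - 17*(6 + 10))² = (29 - 17*16)² = (29 - 272)² = (-243)² = 59049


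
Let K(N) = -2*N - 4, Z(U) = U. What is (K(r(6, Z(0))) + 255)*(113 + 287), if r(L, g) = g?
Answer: 100400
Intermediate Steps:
K(N) = -4 - 2*N
(K(r(6, Z(0))) + 255)*(113 + 287) = ((-4 - 2*0) + 255)*(113 + 287) = ((-4 + 0) + 255)*400 = (-4 + 255)*400 = 251*400 = 100400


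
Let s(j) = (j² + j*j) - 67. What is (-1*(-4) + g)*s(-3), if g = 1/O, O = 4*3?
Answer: -2401/12 ≈ -200.08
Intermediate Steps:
s(j) = -67 + 2*j² (s(j) = (j² + j²) - 67 = 2*j² - 67 = -67 + 2*j²)
O = 12
g = 1/12 ≈ 0.083333
(-1*(-4) + g)*s(-3) = (-1*(-4) + 1/12)*(-67 + 2*(-3)²) = (4 + 1/12)*(-67 + 2*9) = 49*(-67 + 18)/12 = (49/12)*(-49) = -2401/12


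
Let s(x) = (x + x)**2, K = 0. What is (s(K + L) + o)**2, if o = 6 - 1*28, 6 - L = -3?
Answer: 91204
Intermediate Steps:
L = 9 (L = 6 - 1*(-3) = 6 + 3 = 9)
s(x) = 4*x**2 (s(x) = (2*x)**2 = 4*x**2)
o = -22 (o = 6 - 28 = -22)
(s(K + L) + o)**2 = (4*(0 + 9)**2 - 22)**2 = (4*9**2 - 22)**2 = (4*81 - 22)**2 = (324 - 22)**2 = 302**2 = 91204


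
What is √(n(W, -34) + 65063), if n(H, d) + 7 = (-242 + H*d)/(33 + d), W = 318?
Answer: √76110 ≈ 275.88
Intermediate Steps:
n(H, d) = -7 + (-242 + H*d)/(33 + d)
√(n(W, -34) + 65063) = √((-473 - 7*(-34) + 318*(-34))/(33 - 34) + 65063) = √((-473 + 238 - 10812)/(-1) + 65063) = √(-1*(-11047) + 65063) = √(11047 + 65063) = √76110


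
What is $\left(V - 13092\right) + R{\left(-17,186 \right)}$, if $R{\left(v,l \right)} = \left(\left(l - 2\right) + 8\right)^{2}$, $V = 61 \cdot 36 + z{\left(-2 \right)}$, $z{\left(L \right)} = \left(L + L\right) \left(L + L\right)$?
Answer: $25984$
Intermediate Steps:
$z{\left(L \right)} = 4 L^{2}$ ($z{\left(L \right)} = 2 L 2 L = 4 L^{2}$)
$V = 2212$ ($V = 61 \cdot 36 + 4 \left(-2\right)^{2} = 2196 + 4 \cdot 4 = 2196 + 16 = 2212$)
$R{\left(v,l \right)} = \left(6 + l\right)^{2}$ ($R{\left(v,l \right)} = \left(\left(-2 + l\right) + 8\right)^{2} = \left(6 + l\right)^{2}$)
$\left(V - 13092\right) + R{\left(-17,186 \right)} = \left(2212 - 13092\right) + \left(6 + 186\right)^{2} = -10880 + 192^{2} = -10880 + 36864 = 25984$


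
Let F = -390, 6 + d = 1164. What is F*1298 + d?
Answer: -505062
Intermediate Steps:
d = 1158 (d = -6 + 1164 = 1158)
F*1298 + d = -390*1298 + 1158 = -506220 + 1158 = -505062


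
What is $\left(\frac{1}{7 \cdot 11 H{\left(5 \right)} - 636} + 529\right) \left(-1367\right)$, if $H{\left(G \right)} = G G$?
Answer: $- \frac{932132694}{1289} \approx -7.2314 \cdot 10^{5}$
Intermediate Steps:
$H{\left(G \right)} = G^{2}$
$\left(\frac{1}{7 \cdot 11 H{\left(5 \right)} - 636} + 529\right) \left(-1367\right) = \left(\frac{1}{7 \cdot 11 \cdot 5^{2} - 636} + 529\right) \left(-1367\right) = \left(\frac{1}{77 \cdot 25 - 636} + 529\right) \left(-1367\right) = \left(\frac{1}{1925 - 636} + 529\right) \left(-1367\right) = \left(\frac{1}{1289} + 529\right) \left(-1367\right) = \frac{681882}{1289} \left(-1367\right) = - \frac{932132694}{1289}$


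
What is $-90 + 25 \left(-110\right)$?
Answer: $-2840$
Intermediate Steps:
$-90 + 25 \left(-110\right) = -90 - 2750 = -2840$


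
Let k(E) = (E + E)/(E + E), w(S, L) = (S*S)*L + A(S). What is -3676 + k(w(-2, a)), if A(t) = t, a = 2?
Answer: -3675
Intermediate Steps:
w(S, L) = S + L*S² (w(S, L) = (S*S)*L + S = S²*L + S = L*S² + S = S + L*S²)
k(E) = 1 (k(E) = (2*E)/((2*E)) = (2*E)*(1/(2*E)) = 1)
-3676 + k(w(-2, a)) = -3676 + 1 = -3675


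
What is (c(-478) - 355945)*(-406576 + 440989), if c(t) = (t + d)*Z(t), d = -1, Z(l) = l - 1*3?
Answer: -4320414498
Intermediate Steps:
Z(l) = -3 + l (Z(l) = l - 3 = -3 + l)
c(t) = (-1 + t)*(-3 + t) (c(t) = (t - 1)*(-3 + t) = (-1 + t)*(-3 + t))
(c(-478) - 355945)*(-406576 + 440989) = ((-1 - 478)*(-3 - 478) - 355945)*(-406576 + 440989) = (-479*(-481) - 355945)*34413 = (230399 - 355945)*34413 = -125546*34413 = -4320414498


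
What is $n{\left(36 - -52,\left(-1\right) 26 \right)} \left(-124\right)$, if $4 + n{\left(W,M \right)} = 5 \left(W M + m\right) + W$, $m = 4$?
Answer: $1405664$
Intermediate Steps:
$n{\left(W,M \right)} = 16 + W + 5 M W$ ($n{\left(W,M \right)} = -4 + \left(5 \left(W M + 4\right) + W\right) = -4 + \left(5 \left(M W + 4\right) + W\right) = -4 + \left(5 \left(4 + M W\right) + W\right) = -4 + \left(\left(20 + 5 M W\right) + W\right) = -4 + \left(20 + W + 5 M W\right) = 16 + W + 5 M W$)
$n{\left(36 - -52,\left(-1\right) 26 \right)} \left(-124\right) = \left(16 + \left(36 - -52\right) + 5 \left(\left(-1\right) 26\right) \left(36 - -52\right)\right) \left(-124\right) = \left(16 + \left(36 + 52\right) + 5 \left(-26\right) \left(36 + 52\right)\right) \left(-124\right) = \left(16 + 88 + 5 \left(-26\right) 88\right) \left(-124\right) = \left(16 + 88 - 11440\right) \left(-124\right) = \left(-11336\right) \left(-124\right) = 1405664$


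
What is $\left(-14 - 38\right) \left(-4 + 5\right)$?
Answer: $-52$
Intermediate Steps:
$\left(-14 - 38\right) \left(-4 + 5\right) = \left(-52\right) 1 = -52$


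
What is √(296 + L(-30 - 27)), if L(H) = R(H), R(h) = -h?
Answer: √353 ≈ 18.788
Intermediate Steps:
L(H) = -H
√(296 + L(-30 - 27)) = √(296 - (-30 - 27)) = √(296 - 1*(-57)) = √(296 + 57) = √353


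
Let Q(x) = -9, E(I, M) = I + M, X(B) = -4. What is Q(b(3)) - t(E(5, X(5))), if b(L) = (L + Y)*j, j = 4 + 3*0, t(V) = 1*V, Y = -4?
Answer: -10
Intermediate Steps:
t(V) = V
j = 4 (j = 4 + 0 = 4)
b(L) = -16 + 4*L (b(L) = (L - 4)*4 = (-4 + L)*4 = -16 + 4*L)
Q(b(3)) - t(E(5, X(5))) = -9 - (5 - 4) = -9 - 1*1 = -9 - 1 = -10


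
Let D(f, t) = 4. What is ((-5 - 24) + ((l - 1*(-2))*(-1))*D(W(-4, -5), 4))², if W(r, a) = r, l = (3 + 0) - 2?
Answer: 1681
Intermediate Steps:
l = 1 (l = 3 - 2 = 1)
((-5 - 24) + ((l - 1*(-2))*(-1))*D(W(-4, -5), 4))² = ((-5 - 24) + ((1 - 1*(-2))*(-1))*4)² = (-29 + ((1 + 2)*(-1))*4)² = (-29 + (3*(-1))*4)² = (-29 - 3*4)² = (-29 - 12)² = (-41)² = 1681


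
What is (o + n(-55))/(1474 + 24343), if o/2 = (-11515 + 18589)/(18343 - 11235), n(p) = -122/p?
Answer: 411329/2523224495 ≈ 0.00016302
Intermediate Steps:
o = 3537/1777 (o = 2*((-11515 + 18589)/(18343 - 11235)) = 2*(7074/7108) = 2*(7074*(1/7108)) = 2*(3537/3554) = 3537/1777 ≈ 1.9904)
(o + n(-55))/(1474 + 24343) = (3537/1777 - 122/(-55))/(1474 + 24343) = (3537/1777 - 122*(-1/55))/25817 = (3537/1777 + 122/55)*(1/25817) = (411329/97735)*(1/25817) = 411329/2523224495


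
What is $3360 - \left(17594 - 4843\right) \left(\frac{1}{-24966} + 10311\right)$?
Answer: $- \frac{3282334957415}{24966} \approx -1.3147 \cdot 10^{8}$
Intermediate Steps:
$3360 - \left(17594 - 4843\right) \left(\frac{1}{-24966} + 10311\right) = 3360 - 12751 \left(- \frac{1}{24966} + 10311\right) = 3360 - 12751 \cdot \frac{257424425}{24966} = 3360 - \frac{3282418843175}{24966} = - \frac{3282334957415}{24966}$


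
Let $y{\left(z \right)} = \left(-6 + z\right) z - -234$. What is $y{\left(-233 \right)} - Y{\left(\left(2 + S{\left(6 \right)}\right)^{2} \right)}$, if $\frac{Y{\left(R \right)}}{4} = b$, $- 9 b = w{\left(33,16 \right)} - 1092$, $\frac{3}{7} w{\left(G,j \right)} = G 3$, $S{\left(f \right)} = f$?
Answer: $\frac{166615}{3} \approx 55538.0$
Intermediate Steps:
$w{\left(G,j \right)} = 7 G$ ($w{\left(G,j \right)} = \frac{7 G 3}{3} = \frac{7 \cdot 3 G}{3} = 7 G$)
$b = \frac{287}{3}$ ($b = - \frac{7 \cdot 33 - 1092}{9} = - \frac{231 - 1092}{9} = \left(- \frac{1}{9}\right) \left(-861\right) = \frac{287}{3} \approx 95.667$)
$Y{\left(R \right)} = \frac{1148}{3}$ ($Y{\left(R \right)} = 4 \cdot \frac{287}{3} = \frac{1148}{3}$)
$y{\left(z \right)} = 234 + z \left(-6 + z\right)$ ($y{\left(z \right)} = z \left(-6 + z\right) + 234 = 234 + z \left(-6 + z\right)$)
$y{\left(-233 \right)} - Y{\left(\left(2 + S{\left(6 \right)}\right)^{2} \right)} = \left(234 + \left(-233\right)^{2} - -1398\right) - \frac{1148}{3} = \left(234 + 54289 + 1398\right) - \frac{1148}{3} = 55921 - \frac{1148}{3} = \frac{166615}{3}$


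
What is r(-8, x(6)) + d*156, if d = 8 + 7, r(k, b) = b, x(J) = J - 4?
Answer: 2342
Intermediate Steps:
x(J) = -4 + J
d = 15
r(-8, x(6)) + d*156 = (-4 + 6) + 15*156 = 2 + 2340 = 2342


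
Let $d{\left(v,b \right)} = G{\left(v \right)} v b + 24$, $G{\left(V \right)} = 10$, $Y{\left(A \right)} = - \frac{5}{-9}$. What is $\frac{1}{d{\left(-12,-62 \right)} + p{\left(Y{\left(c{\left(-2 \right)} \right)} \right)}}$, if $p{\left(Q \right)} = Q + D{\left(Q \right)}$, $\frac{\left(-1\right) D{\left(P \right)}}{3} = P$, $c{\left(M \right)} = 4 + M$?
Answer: $\frac{9}{67166} \approx 0.000134$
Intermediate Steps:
$D{\left(P \right)} = - 3 P$
$Y{\left(A \right)} = \frac{5}{9}$ ($Y{\left(A \right)} = \left(-5\right) \left(- \frac{1}{9}\right) = \frac{5}{9}$)
$d{\left(v,b \right)} = 24 + 10 b v$ ($d{\left(v,b \right)} = 10 v b + 24 = 10 b v + 24 = 24 + 10 b v$)
$p{\left(Q \right)} = - 2 Q$ ($p{\left(Q \right)} = Q - 3 Q = - 2 Q$)
$\frac{1}{d{\left(-12,-62 \right)} + p{\left(Y{\left(c{\left(-2 \right)} \right)} \right)}} = \frac{1}{\left(24 + 10 \left(-62\right) \left(-12\right)\right) - \frac{10}{9}} = \frac{1}{\left(24 + 7440\right) - \frac{10}{9}} = \frac{1}{7464 - \frac{10}{9}} = \frac{1}{\frac{67166}{9}} = \frac{9}{67166}$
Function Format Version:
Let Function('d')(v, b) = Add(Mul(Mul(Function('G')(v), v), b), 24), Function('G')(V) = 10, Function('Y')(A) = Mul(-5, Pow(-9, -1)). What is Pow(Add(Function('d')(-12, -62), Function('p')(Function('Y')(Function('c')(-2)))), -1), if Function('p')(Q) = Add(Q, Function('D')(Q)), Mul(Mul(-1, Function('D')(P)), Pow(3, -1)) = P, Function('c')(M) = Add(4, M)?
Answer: Rational(9, 67166) ≈ 0.00013400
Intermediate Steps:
Function('D')(P) = Mul(-3, P)
Function('Y')(A) = Rational(5, 9) (Function('Y')(A) = Mul(-5, Rational(-1, 9)) = Rational(5, 9))
Function('d')(v, b) = Add(24, Mul(10, b, v)) (Function('d')(v, b) = Add(Mul(Mul(10, v), b), 24) = Add(Mul(10, b, v), 24) = Add(24, Mul(10, b, v)))
Function('p')(Q) = Mul(-2, Q) (Function('p')(Q) = Add(Q, Mul(-3, Q)) = Mul(-2, Q))
Pow(Add(Function('d')(-12, -62), Function('p')(Function('Y')(Function('c')(-2)))), -1) = Pow(Add(Add(24, Mul(10, -62, -12)), Mul(-2, Rational(5, 9))), -1) = Pow(Add(Add(24, 7440), Rational(-10, 9)), -1) = Pow(Add(7464, Rational(-10, 9)), -1) = Pow(Rational(67166, 9), -1) = Rational(9, 67166)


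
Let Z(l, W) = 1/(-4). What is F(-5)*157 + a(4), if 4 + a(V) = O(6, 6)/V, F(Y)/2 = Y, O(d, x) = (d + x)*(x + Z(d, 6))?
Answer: -6227/4 ≈ -1556.8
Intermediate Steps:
Z(l, W) = -¼
O(d, x) = (-¼ + x)*(d + x) (O(d, x) = (d + x)*(x - ¼) = (d + x)*(-¼ + x) = (-¼ + x)*(d + x))
F(Y) = 2*Y
a(V) = -4 + 69/V (a(V) = -4 + (6² - ¼*6 - ¼*6 + 6*6)/V = -4 + (36 - 3/2 - 3/2 + 36)/V = -4 + 69/V)
F(-5)*157 + a(4) = (2*(-5))*157 + (-4 + 69/4) = -10*157 + (-4 + 69*(¼)) = -1570 + (-4 + 69/4) = -1570 + 53/4 = -6227/4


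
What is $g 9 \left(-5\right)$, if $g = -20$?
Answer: $900$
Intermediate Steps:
$g 9 \left(-5\right) = \left(-20\right) 9 \left(-5\right) = \left(-180\right) \left(-5\right) = 900$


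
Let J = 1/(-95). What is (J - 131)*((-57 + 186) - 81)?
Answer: -597408/95 ≈ -6288.5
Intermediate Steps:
J = -1/95 ≈ -0.010526
(J - 131)*((-57 + 186) - 81) = (-1/95 - 131)*((-57 + 186) - 81) = -12446*(129 - 81)/95 = -12446/95*48 = -597408/95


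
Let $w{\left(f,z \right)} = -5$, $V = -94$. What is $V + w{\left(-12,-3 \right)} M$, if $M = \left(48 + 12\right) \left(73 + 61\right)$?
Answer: $-40294$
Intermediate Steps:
$M = 8040$ ($M = 60 \cdot 134 = 8040$)
$V + w{\left(-12,-3 \right)} M = -94 - 40200 = -40294$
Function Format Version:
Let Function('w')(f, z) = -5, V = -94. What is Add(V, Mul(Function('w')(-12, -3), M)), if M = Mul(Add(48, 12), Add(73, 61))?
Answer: -40294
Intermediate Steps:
M = 8040 (M = Mul(60, 134) = 8040)
Add(V, Mul(Function('w')(-12, -3), M)) = Add(-94, Mul(-5, 8040)) = Add(-94, -40200) = -40294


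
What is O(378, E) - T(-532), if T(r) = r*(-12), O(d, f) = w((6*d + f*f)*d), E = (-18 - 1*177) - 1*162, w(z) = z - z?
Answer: -6384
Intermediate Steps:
w(z) = 0
E = -357 (E = (-18 - 177) - 162 = -195 - 162 = -357)
O(d, f) = 0
T(r) = -12*r
O(378, E) - T(-532) = 0 - (-12)*(-532) = 0 - 1*6384 = 0 - 6384 = -6384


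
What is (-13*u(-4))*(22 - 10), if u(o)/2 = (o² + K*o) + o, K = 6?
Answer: 3744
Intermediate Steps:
u(o) = 2*o² + 14*o (u(o) = 2*((o² + 6*o) + o) = 2*(o² + 7*o) = 2*o² + 14*o)
(-13*u(-4))*(22 - 10) = (-26*(-4)*(7 - 4))*(22 - 10) = -26*(-4)*3*12 = -13*(-24)*12 = 312*12 = 3744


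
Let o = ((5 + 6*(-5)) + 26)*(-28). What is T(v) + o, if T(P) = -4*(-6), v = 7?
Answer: -4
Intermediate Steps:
T(P) = 24
o = -28 (o = ((5 - 30) + 26)*(-28) = (-25 + 26)*(-28) = 1*(-28) = -28)
T(v) + o = 24 - 28 = -4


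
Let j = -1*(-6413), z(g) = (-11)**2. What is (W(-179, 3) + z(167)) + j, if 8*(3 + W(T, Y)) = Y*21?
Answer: 52311/8 ≈ 6538.9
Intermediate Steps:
z(g) = 121
W(T, Y) = -3 + 21*Y/8 (W(T, Y) = -3 + (Y*21)/8 = -3 + (21*Y)/8 = -3 + 21*Y/8)
j = 6413
(W(-179, 3) + z(167)) + j = ((-3 + (21/8)*3) + 121) + 6413 = ((-3 + 63/8) + 121) + 6413 = (39/8 + 121) + 6413 = 1007/8 + 6413 = 52311/8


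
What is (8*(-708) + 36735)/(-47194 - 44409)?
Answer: -31071/91603 ≈ -0.33919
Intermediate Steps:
(8*(-708) + 36735)/(-47194 - 44409) = (-5664 + 36735)/(-91603) = 31071*(-1/91603) = -31071/91603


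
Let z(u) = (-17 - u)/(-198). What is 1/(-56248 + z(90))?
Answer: -198/11136997 ≈ -1.7779e-5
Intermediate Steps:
z(u) = 17/198 + u/198 (z(u) = (-17 - u)*(-1/198) = 17/198 + u/198)
1/(-56248 + z(90)) = 1/(-56248 + (17/198 + (1/198)*90)) = 1/(-56248 + (17/198 + 5/11)) = 1/(-56248 + 107/198) = 1/(-11136997/198) = -198/11136997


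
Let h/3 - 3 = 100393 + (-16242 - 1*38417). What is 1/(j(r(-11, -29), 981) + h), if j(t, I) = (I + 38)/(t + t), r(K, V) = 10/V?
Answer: 20/2714669 ≈ 7.3674e-6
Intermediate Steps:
j(t, I) = (38 + I)/(2*t) (j(t, I) = (38 + I)/((2*t)) = (38 + I)*(1/(2*t)) = (38 + I)/(2*t))
h = 137211 (h = 9 + 3*(100393 + (-16242 - 1*38417)) = 9 + 3*(100393 + (-16242 - 38417)) = 9 + 3*(100393 - 54659) = 9 + 3*45734 = 9 + 137202 = 137211)
1/(j(r(-11, -29), 981) + h) = 1/((38 + 981)/(2*((10/(-29)))) + 137211) = 1/((1/2)*1019/(10*(-1/29)) + 137211) = 1/((1/2)*1019/(-10/29) + 137211) = 1/((1/2)*(-29/10)*1019 + 137211) = 1/(-29551/20 + 137211) = 1/(2714669/20) = 20/2714669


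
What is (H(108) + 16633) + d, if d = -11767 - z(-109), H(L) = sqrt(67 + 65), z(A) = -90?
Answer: 4956 + 2*sqrt(33) ≈ 4967.5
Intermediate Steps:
H(L) = 2*sqrt(33) (H(L) = sqrt(132) = 2*sqrt(33))
d = -11677 (d = -11767 - 1*(-90) = -11767 + 90 = -11677)
(H(108) + 16633) + d = (2*sqrt(33) + 16633) - 11677 = (16633 + 2*sqrt(33)) - 11677 = 4956 + 2*sqrt(33)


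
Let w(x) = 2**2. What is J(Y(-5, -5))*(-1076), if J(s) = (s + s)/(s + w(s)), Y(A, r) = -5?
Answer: -10760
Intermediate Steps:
w(x) = 4
J(s) = 2*s/(4 + s) (J(s) = (s + s)/(s + 4) = (2*s)/(4 + s) = 2*s/(4 + s))
J(Y(-5, -5))*(-1076) = (2*(-5)/(4 - 5))*(-1076) = (2*(-5)/(-1))*(-1076) = (2*(-5)*(-1))*(-1076) = 10*(-1076) = -10760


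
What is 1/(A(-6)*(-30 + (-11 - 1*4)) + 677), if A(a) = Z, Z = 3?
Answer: 1/542 ≈ 0.0018450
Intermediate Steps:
A(a) = 3
1/(A(-6)*(-30 + (-11 - 1*4)) + 677) = 1/(3*(-30 + (-11 - 1*4)) + 677) = 1/(3*(-30 + (-11 - 4)) + 677) = 1/(3*(-30 - 15) + 677) = 1/(3*(-45) + 677) = 1/(-135 + 677) = 1/542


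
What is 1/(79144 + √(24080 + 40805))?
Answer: 79144/6263707851 - √64885/6263707851 ≈ 1.2595e-5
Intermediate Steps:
1/(79144 + √(24080 + 40805)) = 1/(79144 + √64885)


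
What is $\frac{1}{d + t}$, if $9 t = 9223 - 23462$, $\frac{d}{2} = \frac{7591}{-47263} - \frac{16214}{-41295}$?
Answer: $- \frac{5855176755}{9260823089983} \approx -0.00063225$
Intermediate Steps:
$d = \frac{905703874}{1951725585}$ ($d = 2 \left(\frac{7591}{-47263} - \frac{16214}{-41295}\right) = 2 \left(7591 \left(- \frac{1}{47263}\right) - - \frac{16214}{41295}\right) = 2 \left(- \frac{7591}{47263} + \frac{16214}{41295}\right) = 2 \cdot \frac{452851937}{1951725585} = \frac{905703874}{1951725585} \approx 0.46405$)
$t = - \frac{14239}{9}$ ($t = \frac{9223 - 23462}{9} = \frac{1}{9} \left(-14239\right) = - \frac{14239}{9} \approx -1582.1$)
$\frac{1}{d + t} = \frac{1}{\frac{905703874}{1951725585} - \frac{14239}{9}} = \frac{1}{- \frac{9260823089983}{5855176755}} = - \frac{5855176755}{9260823089983}$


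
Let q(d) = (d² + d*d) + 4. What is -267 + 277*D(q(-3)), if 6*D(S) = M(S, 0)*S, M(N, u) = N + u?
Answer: 66233/3 ≈ 22078.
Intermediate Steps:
q(d) = 4 + 2*d² (q(d) = (d² + d²) + 4 = 2*d² + 4 = 4 + 2*d²)
D(S) = S²/6 (D(S) = ((S + 0)*S)/6 = (S*S)/6 = S²/6)
-267 + 277*D(q(-3)) = -267 + 277*((4 + 2*(-3)²)²/6) = -267 + 277*((4 + 2*9)²/6) = -267 + 277*((4 + 18)²/6) = -267 + 277*((⅙)*22²) = -267 + 277*((⅙)*484) = -267 + 277*(242/3) = -267 + 67034/3 = 66233/3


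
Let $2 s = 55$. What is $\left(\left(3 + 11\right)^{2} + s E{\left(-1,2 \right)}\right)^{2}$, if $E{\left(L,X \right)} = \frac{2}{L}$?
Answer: $19881$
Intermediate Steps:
$s = \frac{55}{2}$ ($s = \frac{1}{2} \cdot 55 = \frac{55}{2} \approx 27.5$)
$\left(\left(3 + 11\right)^{2} + s E{\left(-1,2 \right)}\right)^{2} = \left(\left(3 + 11\right)^{2} + \frac{55 \frac{2}{-1}}{2}\right)^{2} = \left(14^{2} + \frac{55 \cdot 2 \left(-1\right)}{2}\right)^{2} = \left(196 + \frac{55}{2} \left(-2\right)\right)^{2} = \left(196 - 55\right)^{2} = 141^{2} = 19881$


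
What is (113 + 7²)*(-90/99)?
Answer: -1620/11 ≈ -147.27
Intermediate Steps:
(113 + 7²)*(-90/99) = (113 + 49)*(-90*1/99) = 162*(-10/11) = -1620/11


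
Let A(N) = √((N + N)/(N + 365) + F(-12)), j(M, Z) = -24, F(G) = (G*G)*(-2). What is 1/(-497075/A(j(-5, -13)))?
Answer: -4*I*√2094081/169502575 ≈ -3.4149e-5*I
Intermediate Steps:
F(G) = -2*G² (F(G) = G²*(-2) = -2*G²)
A(N) = √(-288 + 2*N/(365 + N)) (A(N) = √((N + N)/(N + 365) - 2*(-12)²) = √((2*N)/(365 + N) - 2*144) = √(2*N/(365 + N) - 288) = √(-288 + 2*N/(365 + N)))
1/(-497075/A(j(-5, -13))) = 1/(-497075*√2*√(365 - 24)/(2*√(-52560 - 143*(-24)))) = 1/(-497075*√682/(2*√(-52560 + 3432))) = 1/(-497075*(-I*√2094081/24564)) = 1/(-(-497075)*I*√2094081/24564) = 1/(497075*I*√2094081/24564) = -4*I*√2094081/169502575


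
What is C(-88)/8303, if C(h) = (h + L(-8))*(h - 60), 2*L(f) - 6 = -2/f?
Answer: 25123/16606 ≈ 1.5129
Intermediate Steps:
L(f) = 3 - 1/f (L(f) = 3 + (-2/f)/2 = 3 - 1/f)
C(h) = (-60 + h)*(25/8 + h) (C(h) = (h + (3 - 1/(-8)))*(h - 60) = (h + (3 - 1*(-⅛)))*(-60 + h) = (h + (3 + ⅛))*(-60 + h) = (h + 25/8)*(-60 + h) = (25/8 + h)*(-60 + h) = (-60 + h)*(25/8 + h))
C(-88)/8303 = (-375/2 + (-88)² - 455/8*(-88))/8303 = (-375/2 + 7744 + 5005)*(1/8303) = (25123/2)*(1/8303) = 25123/16606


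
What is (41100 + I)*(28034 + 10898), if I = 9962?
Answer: 1987945784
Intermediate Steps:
(41100 + I)*(28034 + 10898) = (41100 + 9962)*(28034 + 10898) = 51062*38932 = 1987945784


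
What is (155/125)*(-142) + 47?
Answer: -3227/25 ≈ -129.08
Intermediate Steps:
(155/125)*(-142) + 47 = (155*(1/125))*(-142) + 47 = (31/25)*(-142) + 47 = -4402/25 + 47 = -3227/25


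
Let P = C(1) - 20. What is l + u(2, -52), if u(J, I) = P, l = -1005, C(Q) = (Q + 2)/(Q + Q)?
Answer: -2047/2 ≈ -1023.5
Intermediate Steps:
C(Q) = (2 + Q)/(2*Q) (C(Q) = (2 + Q)/((2*Q)) = (2 + Q)*(1/(2*Q)) = (2 + Q)/(2*Q))
P = -37/2 (P = (½)*(2 + 1)/1 - 20 = (½)*1*3 - 20 = 3/2 - 20 = -37/2 ≈ -18.500)
u(J, I) = -37/2
l + u(2, -52) = -1005 - 37/2 = -2047/2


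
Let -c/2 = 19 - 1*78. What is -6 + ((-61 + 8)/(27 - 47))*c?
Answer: 3067/10 ≈ 306.70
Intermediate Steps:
c = 118 (c = -2*(19 - 1*78) = -2*(19 - 78) = -2*(-59) = 118)
-6 + ((-61 + 8)/(27 - 47))*c = -6 + ((-61 + 8)/(27 - 47))*118 = -6 - 53/(-20)*118 = -6 - 53*(-1/20)*118 = -6 + (53/20)*118 = -6 + 3127/10 = 3067/10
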